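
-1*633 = -633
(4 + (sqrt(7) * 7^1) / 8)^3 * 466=5569865 * sqrt(7) / 256 + 478349 / 8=117357.99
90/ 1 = 90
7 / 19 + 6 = 121 / 19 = 6.37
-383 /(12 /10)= -1915 /6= -319.17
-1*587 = -587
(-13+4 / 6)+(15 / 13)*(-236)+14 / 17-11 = -195464 / 663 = -294.82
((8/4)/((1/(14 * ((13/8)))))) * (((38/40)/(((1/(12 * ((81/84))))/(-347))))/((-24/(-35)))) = -16199001/64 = -253109.39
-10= -10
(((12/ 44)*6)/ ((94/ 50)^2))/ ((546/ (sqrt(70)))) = 1875*sqrt(70)/ 2211209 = 0.01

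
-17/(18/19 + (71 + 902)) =-323/18505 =-0.02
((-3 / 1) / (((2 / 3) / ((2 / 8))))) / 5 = -9 / 40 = -0.22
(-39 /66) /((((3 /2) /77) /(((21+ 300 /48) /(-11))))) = 9919 /132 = 75.14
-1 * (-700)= 700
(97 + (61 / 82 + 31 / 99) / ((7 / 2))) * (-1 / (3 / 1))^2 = 2764642 / 255717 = 10.81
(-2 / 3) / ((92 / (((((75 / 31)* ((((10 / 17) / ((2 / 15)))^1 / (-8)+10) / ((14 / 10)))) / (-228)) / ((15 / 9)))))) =32125 / 103173952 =0.00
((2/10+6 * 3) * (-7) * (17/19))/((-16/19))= 10829/80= 135.36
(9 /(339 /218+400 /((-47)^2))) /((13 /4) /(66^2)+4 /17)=1283782652064 /58454177767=21.96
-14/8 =-7/4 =-1.75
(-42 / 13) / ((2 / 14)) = -294 / 13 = -22.62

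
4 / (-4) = -1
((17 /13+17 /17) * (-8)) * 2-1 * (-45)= 105 /13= 8.08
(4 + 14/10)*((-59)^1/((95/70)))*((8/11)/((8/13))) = -289926/1045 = -277.44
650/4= 325/2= 162.50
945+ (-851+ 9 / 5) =479 / 5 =95.80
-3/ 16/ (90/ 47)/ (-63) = 47/ 30240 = 0.00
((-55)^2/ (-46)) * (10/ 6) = -15125/ 138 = -109.60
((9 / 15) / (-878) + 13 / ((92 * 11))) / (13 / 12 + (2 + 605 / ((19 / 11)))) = 1539969 / 44739453605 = 0.00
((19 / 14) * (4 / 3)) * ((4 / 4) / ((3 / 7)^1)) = 38 / 9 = 4.22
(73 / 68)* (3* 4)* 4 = 876 / 17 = 51.53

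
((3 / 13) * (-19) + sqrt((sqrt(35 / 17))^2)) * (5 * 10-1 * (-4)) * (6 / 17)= -18468 / 221 + 324 * sqrt(595) / 289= -56.22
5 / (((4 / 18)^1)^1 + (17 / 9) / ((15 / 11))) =3.11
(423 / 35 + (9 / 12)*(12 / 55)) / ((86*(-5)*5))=-2358 / 413875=-0.01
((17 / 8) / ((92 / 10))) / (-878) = -85 / 323104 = -0.00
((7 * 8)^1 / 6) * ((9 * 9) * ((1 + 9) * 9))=68040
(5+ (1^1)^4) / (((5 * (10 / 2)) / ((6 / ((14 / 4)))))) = 72 / 175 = 0.41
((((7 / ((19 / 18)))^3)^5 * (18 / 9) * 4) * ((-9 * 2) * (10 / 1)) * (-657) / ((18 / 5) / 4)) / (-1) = -33670031987391467459114482773472051200 / 15181127029874798299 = -2217887507372313368.20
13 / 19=0.68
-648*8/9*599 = -345024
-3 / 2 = -1.50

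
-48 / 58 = -24 / 29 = -0.83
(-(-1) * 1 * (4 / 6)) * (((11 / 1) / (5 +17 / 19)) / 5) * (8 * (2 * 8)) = 3344 / 105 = 31.85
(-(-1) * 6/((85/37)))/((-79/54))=-11988/6715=-1.79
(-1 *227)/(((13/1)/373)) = -84671/13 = -6513.15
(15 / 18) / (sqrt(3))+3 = 5*sqrt(3) / 18+3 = 3.48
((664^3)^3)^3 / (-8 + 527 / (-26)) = -410687506026298276900842669276897158389756657455859893463445044182558602952704 / 735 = -558758511600405818912711100000000000000000000000000000000000000000000000000.00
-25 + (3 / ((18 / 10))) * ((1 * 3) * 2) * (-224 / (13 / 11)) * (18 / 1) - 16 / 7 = -3107123 / 91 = -34144.21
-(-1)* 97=97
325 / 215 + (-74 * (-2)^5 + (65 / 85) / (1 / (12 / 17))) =29452629 / 12427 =2370.05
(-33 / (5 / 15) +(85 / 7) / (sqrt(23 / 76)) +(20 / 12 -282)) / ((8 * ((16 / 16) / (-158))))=44951 / 6 -6715 * sqrt(437) / 322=7055.89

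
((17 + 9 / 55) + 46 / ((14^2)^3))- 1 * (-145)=33577967057 / 207062240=162.16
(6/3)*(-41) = -82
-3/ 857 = -0.00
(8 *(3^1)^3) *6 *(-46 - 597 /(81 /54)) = -575424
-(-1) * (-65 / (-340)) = 13 / 68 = 0.19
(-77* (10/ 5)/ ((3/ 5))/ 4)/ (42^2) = -55/ 1512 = -0.04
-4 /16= -1 /4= -0.25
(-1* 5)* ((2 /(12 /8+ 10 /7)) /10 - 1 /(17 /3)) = 377 /697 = 0.54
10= 10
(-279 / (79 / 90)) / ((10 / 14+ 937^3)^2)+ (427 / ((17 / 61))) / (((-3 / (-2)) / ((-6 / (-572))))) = 3790931371614392195779211 / 353812499112933843893768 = 10.71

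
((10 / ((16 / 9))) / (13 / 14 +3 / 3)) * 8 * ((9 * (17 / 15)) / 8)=119 / 4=29.75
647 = 647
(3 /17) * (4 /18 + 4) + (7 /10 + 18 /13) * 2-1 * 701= -2307524 /3315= -696.09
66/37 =1.78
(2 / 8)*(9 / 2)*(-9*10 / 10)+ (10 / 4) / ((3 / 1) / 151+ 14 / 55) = -18499 / 18232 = -1.01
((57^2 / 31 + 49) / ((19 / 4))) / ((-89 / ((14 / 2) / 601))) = -133504 / 31505021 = -0.00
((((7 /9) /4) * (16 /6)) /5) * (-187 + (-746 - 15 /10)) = -4361 /45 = -96.91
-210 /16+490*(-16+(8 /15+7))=-99883 /24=-4161.79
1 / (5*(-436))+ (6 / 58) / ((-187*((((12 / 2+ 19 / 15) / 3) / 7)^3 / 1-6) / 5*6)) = -839636199733 / 2201757966292940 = -0.00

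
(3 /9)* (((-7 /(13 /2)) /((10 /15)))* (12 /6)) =-14 /13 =-1.08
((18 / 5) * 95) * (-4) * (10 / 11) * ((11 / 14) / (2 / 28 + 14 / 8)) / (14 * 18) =-760 / 357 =-2.13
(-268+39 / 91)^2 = 3508129 / 49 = 71594.47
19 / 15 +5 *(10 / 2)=394 / 15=26.27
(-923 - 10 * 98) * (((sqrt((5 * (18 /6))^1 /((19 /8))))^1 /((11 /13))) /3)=-4498 * sqrt(570) /57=-1884.00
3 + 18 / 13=57 / 13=4.38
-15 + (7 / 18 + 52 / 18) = -211 / 18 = -11.72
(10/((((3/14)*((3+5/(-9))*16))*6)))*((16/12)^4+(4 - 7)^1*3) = -1505/1296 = -1.16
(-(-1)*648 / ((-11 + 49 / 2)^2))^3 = 32768 / 729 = 44.95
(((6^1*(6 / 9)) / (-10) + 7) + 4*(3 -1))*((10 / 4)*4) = 146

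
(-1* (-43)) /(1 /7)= 301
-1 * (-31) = 31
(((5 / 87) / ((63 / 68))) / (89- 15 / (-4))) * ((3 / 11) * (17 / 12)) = 5780 / 22367961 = 0.00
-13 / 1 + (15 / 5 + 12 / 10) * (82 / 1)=1657 / 5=331.40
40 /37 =1.08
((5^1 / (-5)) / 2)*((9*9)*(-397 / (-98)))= -32157 / 196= -164.07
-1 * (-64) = 64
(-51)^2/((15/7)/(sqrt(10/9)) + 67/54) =-461110482/370529 + 238912254 *sqrt(10)/370529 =794.53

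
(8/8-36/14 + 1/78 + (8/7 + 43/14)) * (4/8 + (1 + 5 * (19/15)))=34075/1638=20.80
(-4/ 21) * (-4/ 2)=8/ 21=0.38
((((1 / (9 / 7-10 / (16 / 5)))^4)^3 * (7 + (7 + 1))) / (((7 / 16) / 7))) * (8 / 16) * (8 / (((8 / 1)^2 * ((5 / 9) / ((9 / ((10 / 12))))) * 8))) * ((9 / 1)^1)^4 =1137349389471216865426538496 / 7128804434230894727239205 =159.54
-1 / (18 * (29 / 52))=-0.10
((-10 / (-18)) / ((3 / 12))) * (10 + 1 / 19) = 3820 / 171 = 22.34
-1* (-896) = 896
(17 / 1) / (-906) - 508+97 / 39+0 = -1984717 / 3926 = -505.53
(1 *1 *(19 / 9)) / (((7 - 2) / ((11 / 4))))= 209 / 180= 1.16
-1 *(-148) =148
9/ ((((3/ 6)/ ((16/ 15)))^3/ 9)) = 98304/ 125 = 786.43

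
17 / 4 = 4.25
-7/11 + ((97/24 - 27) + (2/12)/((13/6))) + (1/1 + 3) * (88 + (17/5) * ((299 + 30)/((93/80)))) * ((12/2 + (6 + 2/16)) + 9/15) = 28424496941/531960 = 53433.52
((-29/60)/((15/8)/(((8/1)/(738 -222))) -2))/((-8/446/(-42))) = -90538/9515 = -9.52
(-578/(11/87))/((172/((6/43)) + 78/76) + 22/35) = -200641140/54174373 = -3.70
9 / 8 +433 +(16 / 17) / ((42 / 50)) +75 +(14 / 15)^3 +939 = 4659037913 / 3213000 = 1450.06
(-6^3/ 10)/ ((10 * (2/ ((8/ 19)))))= -216/ 475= -0.45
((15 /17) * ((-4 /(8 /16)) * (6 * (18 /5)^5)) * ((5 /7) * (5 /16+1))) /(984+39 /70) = -238085568 /9763525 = -24.39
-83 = -83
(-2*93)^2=34596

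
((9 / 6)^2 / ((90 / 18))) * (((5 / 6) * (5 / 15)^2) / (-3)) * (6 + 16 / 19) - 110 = -75305 / 684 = -110.10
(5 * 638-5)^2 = 10144225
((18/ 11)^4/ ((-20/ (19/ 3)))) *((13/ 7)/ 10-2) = 10554462/ 2562175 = 4.12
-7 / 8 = -0.88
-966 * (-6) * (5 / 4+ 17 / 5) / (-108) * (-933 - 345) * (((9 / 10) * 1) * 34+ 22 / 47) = 9908385.94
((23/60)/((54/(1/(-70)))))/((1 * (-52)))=23/11793600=0.00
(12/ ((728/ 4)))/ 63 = 2/ 1911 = 0.00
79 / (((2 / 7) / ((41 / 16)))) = 22673 / 32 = 708.53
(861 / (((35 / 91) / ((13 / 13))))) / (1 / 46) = 102975.60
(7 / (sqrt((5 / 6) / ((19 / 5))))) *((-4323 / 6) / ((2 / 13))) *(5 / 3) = -131131 *sqrt(114) / 12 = -116674.66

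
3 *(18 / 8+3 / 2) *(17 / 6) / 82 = 255 / 656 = 0.39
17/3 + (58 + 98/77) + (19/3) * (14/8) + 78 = 6777/44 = 154.02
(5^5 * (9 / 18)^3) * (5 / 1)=15625 / 8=1953.12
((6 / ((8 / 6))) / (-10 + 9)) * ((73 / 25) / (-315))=73 / 1750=0.04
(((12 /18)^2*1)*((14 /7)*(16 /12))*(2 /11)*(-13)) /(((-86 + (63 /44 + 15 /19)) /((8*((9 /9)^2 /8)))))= 63232 /1891053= 0.03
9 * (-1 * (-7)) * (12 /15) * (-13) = -3276 /5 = -655.20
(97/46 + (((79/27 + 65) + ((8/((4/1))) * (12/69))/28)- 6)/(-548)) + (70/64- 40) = -703414087/19057248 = -36.91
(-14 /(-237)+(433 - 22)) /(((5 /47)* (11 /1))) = 4578787 /13035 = 351.27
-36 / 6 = -6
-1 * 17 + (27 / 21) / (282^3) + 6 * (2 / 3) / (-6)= -308146663 / 17442264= -17.67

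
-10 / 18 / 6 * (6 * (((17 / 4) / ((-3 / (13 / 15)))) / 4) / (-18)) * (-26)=2873 / 11664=0.25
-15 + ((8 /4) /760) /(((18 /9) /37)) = -11363 /760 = -14.95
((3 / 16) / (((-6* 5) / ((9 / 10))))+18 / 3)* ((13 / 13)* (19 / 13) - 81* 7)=-3390.05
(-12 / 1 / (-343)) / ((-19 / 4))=-48 / 6517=-0.01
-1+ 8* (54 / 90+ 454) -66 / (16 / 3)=144937 / 40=3623.42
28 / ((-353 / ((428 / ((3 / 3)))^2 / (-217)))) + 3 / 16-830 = -133566435 / 175088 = -762.85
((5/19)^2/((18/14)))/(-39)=-0.00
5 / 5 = 1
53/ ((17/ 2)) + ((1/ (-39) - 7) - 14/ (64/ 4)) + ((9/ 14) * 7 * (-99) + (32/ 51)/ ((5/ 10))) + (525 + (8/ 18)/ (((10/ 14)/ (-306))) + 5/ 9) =-8811659/ 79560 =-110.75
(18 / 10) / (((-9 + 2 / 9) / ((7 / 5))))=-567 / 1975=-0.29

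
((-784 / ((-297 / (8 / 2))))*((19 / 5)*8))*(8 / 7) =544768 / 1485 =366.85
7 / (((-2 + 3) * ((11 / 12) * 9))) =28 / 33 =0.85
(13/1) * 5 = 65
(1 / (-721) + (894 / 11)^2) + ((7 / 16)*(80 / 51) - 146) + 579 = 31318297223 / 4449291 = 7038.94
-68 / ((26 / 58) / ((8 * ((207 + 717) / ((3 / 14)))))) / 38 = -34013056 / 247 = -137704.68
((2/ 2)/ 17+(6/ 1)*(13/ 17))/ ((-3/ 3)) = -79/ 17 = -4.65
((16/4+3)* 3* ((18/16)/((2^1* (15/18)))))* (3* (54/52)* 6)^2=4952.78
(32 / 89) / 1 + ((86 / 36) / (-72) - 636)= -73321139 / 115344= -635.67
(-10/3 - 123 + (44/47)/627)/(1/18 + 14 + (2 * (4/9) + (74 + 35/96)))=-32490528/22968853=-1.41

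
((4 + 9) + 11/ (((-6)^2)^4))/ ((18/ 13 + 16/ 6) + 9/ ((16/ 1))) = 283855247/ 100741968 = 2.82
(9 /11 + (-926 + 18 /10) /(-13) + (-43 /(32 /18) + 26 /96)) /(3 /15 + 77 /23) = 9471101 /700128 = 13.53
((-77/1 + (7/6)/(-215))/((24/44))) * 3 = -1092707/2580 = -423.53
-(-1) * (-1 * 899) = -899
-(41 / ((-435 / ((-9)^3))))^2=-99261369 / 21025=-4721.11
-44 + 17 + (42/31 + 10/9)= -6845/279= -24.53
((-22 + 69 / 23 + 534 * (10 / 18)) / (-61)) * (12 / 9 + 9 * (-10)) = 221578 / 549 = 403.60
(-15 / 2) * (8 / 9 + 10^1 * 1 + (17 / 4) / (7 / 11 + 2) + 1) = -70475 / 696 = -101.26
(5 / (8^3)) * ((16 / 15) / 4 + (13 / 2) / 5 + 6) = 227 / 3072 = 0.07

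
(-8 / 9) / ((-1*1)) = 8 / 9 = 0.89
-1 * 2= -2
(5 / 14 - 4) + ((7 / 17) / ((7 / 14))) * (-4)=-1651 / 238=-6.94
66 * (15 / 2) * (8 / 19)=208.42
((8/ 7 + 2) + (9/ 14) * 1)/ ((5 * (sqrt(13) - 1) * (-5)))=-53 * sqrt(13)/ 4200 - 53/ 4200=-0.06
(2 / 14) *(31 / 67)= 31 / 469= 0.07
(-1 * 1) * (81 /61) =-81 /61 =-1.33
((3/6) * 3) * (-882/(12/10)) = -2205/2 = -1102.50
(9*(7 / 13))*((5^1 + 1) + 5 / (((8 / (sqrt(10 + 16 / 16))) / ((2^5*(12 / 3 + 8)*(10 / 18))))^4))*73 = 974076080642 / 9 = 108230675626.89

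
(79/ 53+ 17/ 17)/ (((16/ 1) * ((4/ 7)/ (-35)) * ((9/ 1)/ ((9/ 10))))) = -1617/ 1696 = -0.95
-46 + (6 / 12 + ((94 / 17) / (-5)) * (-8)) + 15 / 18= -9134 / 255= -35.82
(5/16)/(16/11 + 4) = 11/192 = 0.06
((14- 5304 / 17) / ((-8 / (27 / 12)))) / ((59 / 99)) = 132759 / 944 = 140.63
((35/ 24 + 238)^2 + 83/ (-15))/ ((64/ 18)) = 165124109/ 10240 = 16125.40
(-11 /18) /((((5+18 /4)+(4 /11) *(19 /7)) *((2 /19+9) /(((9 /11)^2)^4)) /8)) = -267846264 /26050804505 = -0.01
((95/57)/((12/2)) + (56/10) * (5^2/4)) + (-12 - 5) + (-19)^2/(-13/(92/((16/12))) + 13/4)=2071453/15210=136.19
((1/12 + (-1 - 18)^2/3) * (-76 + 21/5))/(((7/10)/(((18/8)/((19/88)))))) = -17118915/133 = -128713.65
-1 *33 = -33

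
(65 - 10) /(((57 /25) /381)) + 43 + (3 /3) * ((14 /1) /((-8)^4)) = 9233.79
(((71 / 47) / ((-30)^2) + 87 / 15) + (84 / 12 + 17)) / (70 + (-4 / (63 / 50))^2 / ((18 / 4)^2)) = 45030285531 / 106521881000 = 0.42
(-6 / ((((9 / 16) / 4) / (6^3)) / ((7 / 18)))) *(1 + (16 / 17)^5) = -6230.81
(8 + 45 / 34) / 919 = 317 / 31246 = 0.01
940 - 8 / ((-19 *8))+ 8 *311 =65133 / 19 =3428.05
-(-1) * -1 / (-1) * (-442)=-442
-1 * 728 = -728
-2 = -2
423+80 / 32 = 851 / 2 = 425.50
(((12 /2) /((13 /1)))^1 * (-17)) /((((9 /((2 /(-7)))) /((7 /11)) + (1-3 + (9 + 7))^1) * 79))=0.00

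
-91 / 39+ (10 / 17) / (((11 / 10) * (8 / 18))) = -634 / 561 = -1.13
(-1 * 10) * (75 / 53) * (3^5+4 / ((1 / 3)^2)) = -209250 / 53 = -3948.11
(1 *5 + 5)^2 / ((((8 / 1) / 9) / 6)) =675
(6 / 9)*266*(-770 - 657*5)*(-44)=94919440 / 3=31639813.33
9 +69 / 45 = 158 / 15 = 10.53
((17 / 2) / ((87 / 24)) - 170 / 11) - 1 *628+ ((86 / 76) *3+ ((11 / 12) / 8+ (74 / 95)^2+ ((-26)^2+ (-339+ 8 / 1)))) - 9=-83189103451 / 276381600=-300.99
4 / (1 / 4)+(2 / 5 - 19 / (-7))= 669 / 35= 19.11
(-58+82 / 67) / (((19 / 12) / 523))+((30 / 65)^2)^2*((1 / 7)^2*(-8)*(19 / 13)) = -434346709226544 / 23160143461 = -18754.06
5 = 5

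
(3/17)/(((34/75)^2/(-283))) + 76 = -3282073/19652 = -167.01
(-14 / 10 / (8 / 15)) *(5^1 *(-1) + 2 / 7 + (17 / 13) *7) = -303 / 26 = -11.65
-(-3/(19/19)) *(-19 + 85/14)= -543/14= -38.79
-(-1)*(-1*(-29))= 29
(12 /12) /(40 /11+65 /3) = 33 /835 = 0.04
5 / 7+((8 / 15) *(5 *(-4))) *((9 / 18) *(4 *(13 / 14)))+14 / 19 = -7325 / 399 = -18.36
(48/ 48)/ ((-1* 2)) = -1/ 2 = -0.50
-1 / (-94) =1 / 94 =0.01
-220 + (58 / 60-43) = -7861 / 30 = -262.03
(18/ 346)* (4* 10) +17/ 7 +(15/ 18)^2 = 226871/ 43596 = 5.20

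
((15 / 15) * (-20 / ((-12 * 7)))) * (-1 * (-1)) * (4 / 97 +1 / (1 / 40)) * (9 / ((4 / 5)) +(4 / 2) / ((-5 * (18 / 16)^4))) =14449451 / 137781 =104.87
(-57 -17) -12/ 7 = -530/ 7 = -75.71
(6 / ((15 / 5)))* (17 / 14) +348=2453 / 7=350.43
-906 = -906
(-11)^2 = 121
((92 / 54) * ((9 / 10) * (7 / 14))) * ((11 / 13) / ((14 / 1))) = 253 / 5460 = 0.05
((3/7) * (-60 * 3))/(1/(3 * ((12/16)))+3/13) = -63180/553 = -114.25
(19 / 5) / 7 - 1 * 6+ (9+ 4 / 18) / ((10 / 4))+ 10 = 2593 / 315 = 8.23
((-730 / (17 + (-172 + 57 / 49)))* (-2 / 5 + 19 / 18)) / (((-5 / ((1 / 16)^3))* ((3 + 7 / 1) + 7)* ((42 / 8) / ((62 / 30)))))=-934619 / 265723545600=-0.00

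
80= 80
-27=-27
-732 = -732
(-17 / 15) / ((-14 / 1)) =17 / 210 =0.08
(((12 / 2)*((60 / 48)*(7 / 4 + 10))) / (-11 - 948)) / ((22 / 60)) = -10575 / 42196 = -0.25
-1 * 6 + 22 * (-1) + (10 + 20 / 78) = -692 / 39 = -17.74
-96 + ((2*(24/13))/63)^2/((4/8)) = -7154272/74529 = -95.99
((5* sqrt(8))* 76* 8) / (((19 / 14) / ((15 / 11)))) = 67200* sqrt(2) / 11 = 8639.56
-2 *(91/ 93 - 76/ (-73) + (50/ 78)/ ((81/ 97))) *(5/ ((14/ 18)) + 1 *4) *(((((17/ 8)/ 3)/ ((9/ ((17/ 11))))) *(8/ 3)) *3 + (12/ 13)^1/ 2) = -83.40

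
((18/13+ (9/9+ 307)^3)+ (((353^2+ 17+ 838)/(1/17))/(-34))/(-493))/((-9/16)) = -2996155267168/57681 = -51943538.90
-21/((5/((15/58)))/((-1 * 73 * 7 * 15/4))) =482895/232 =2081.44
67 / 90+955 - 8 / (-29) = 2495213 / 2610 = 956.02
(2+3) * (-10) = -50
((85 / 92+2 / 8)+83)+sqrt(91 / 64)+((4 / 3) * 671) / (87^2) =85.48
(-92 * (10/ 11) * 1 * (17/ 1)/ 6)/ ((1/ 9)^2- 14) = 211140/ 12463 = 16.94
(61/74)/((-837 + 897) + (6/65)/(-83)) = 329095/23953356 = 0.01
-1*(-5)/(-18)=-5/18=-0.28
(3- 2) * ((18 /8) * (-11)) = -99 /4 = -24.75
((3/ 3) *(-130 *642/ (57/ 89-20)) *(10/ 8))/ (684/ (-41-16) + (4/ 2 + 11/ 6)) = -55709550/ 84427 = -659.85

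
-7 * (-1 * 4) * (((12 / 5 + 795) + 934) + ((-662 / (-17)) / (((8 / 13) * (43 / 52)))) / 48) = 2128255577 / 43860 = 48523.84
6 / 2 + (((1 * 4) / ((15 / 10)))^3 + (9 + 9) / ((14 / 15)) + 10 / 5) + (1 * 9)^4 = 1248203 / 189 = 6604.25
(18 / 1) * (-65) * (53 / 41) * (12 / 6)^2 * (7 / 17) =-1736280 / 697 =-2491.08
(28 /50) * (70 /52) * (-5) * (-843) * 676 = 2147964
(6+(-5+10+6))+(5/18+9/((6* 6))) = 631/36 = 17.53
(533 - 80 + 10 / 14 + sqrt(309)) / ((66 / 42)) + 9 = 7*sqrt(309) / 11 + 3275 / 11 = 308.91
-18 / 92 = -9 / 46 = -0.20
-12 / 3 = -4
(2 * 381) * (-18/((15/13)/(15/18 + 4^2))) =-1000506/5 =-200101.20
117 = 117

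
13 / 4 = 3.25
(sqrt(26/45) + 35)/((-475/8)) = -56/95-8 *sqrt(130)/7125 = -0.60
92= 92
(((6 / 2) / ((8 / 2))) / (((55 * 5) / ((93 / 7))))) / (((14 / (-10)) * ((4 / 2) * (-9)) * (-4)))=-31 / 86240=-0.00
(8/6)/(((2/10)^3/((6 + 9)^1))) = 2500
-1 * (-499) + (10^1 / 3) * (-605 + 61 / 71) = -107551 / 71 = -1514.80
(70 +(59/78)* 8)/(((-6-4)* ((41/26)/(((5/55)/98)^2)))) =-1483/357340830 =-0.00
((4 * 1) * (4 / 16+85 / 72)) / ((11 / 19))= 1957 / 198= 9.88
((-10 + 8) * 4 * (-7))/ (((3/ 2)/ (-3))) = -112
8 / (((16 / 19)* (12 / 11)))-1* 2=161 / 24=6.71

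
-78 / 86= -39 / 43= -0.91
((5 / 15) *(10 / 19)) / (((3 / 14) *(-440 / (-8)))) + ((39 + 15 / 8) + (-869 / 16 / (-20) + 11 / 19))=26595509 / 601920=44.18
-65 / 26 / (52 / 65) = -25 / 8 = -3.12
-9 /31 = -0.29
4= 4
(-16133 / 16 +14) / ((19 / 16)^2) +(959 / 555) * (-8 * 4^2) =-185585392 / 200355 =-926.28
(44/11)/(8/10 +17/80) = 3.95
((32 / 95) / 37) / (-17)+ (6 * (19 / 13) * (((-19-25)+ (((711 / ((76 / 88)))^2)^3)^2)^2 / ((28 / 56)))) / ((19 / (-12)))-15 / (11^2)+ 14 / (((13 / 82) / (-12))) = -2522221767406507595573721730662019534806485179132552974058440911710978104880203872094620988275851484498514539 / 24234596614312440879222018624973810285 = -104075252728445939715280800000000000000000000000000000000000000000000000.00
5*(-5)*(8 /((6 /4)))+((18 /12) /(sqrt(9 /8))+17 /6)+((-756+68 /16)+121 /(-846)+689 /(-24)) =-3083167 /3384+sqrt(2) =-909.69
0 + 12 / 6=2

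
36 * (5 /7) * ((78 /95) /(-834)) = -468 /18487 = -0.03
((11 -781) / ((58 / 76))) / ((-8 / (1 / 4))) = 7315 / 232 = 31.53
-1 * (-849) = 849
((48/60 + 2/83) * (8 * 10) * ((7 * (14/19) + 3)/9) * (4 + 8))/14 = 29760/581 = 51.22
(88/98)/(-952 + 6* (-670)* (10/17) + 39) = -748/2730329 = -0.00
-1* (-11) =11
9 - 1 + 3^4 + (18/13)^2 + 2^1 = 15703/169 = 92.92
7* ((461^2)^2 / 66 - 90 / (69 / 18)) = 7271592996521 / 1518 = 4790245715.76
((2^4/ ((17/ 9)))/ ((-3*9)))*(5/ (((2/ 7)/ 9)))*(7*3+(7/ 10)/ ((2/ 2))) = -18228/ 17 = -1072.24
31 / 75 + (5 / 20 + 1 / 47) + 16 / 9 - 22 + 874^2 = 32311128359 / 42300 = 763856.46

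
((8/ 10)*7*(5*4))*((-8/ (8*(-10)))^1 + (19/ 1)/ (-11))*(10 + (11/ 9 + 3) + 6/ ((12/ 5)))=-3047.70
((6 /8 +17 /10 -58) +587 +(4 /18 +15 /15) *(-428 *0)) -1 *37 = 494.45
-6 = -6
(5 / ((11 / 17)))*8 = 680 / 11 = 61.82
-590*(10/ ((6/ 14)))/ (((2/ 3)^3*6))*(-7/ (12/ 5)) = 361375/ 16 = 22585.94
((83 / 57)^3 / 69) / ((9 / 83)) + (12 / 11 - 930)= -1174597546423 / 1265053383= -928.50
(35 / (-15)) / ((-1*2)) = 7 / 6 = 1.17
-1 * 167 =-167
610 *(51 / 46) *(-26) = -404430 / 23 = -17583.91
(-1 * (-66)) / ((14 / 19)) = 627 / 7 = 89.57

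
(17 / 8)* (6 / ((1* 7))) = 51 / 28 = 1.82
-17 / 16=-1.06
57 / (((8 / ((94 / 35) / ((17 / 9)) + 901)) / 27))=826352199 / 4760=173603.40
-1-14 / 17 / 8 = -75 / 68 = -1.10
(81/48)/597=9/3184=0.00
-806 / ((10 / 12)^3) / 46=-87048 / 2875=-30.28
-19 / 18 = -1.06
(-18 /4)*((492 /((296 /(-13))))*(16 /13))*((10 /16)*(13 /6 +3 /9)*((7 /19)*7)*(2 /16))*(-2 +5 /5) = -1356075 /22496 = -60.28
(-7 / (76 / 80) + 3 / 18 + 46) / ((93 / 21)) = 8.76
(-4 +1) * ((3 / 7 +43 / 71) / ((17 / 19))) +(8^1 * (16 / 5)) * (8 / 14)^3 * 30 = 57890862 / 414001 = 139.83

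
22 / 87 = 0.25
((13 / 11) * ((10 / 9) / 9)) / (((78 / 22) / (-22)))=-220 / 243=-0.91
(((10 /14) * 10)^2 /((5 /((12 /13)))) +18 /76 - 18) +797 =19090207 /24206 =788.66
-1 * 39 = -39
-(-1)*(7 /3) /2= 7 /6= 1.17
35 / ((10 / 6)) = 21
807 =807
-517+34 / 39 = -20129 / 39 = -516.13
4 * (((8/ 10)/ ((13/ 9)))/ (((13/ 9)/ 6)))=7776/ 845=9.20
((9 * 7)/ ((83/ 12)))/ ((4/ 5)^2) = 4725/ 332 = 14.23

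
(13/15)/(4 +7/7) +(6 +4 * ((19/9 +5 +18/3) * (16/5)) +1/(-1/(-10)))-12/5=40859/225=181.60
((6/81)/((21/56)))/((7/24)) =0.68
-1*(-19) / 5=19 / 5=3.80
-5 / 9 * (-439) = 2195 / 9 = 243.89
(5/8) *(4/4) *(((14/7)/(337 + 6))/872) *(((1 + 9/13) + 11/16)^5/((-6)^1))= -49530731765625/931573802230349824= -0.00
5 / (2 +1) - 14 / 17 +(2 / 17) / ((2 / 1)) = 46 / 51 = 0.90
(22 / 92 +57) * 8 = 10532 / 23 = 457.91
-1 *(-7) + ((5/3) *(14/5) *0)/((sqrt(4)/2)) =7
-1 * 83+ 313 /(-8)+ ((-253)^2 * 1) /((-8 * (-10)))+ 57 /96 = 108573 /160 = 678.58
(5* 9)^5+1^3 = 184528126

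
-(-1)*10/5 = 2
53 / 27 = 1.96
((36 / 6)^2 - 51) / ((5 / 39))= -117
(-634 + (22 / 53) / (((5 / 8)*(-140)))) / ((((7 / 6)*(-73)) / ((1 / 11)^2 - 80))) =-341498001156 / 573482525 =-595.48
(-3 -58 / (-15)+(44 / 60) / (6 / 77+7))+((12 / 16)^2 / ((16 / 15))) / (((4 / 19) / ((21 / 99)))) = 46091141 / 30694400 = 1.50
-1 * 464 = -464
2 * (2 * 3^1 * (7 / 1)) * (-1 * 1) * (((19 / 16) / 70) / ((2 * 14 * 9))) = -19 / 3360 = -0.01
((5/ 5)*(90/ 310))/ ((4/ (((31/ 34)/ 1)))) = 9/ 136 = 0.07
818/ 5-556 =-1962/ 5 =-392.40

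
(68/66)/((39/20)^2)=13600/50193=0.27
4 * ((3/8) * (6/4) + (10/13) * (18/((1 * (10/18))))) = 5301/52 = 101.94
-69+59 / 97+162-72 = 2096 / 97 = 21.61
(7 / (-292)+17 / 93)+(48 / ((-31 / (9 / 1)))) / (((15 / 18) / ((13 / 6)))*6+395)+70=9835608829 / 140260740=70.12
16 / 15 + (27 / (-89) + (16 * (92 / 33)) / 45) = 1.75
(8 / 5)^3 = 512 / 125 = 4.10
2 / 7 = 0.29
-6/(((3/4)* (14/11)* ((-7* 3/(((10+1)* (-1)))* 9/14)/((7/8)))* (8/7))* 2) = -847/432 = -1.96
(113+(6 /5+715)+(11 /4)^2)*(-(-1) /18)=66941 /1440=46.49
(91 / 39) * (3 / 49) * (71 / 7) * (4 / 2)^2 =284 / 49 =5.80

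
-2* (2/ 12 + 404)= -2425/ 3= -808.33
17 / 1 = 17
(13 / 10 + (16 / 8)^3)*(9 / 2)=837 / 20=41.85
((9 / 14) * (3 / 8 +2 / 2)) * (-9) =-891 / 112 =-7.96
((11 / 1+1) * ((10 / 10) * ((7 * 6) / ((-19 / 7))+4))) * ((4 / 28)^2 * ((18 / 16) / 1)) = -2943 / 931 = -3.16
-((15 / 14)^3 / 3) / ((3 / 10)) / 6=-625 / 2744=-0.23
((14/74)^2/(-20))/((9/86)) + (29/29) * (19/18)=63974/61605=1.04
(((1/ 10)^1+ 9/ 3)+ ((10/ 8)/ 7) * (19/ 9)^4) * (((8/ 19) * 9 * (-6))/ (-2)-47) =-236.84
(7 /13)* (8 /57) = 56 /741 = 0.08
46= 46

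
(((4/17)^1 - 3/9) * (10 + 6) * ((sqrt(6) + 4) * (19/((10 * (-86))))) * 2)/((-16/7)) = -266/2193 - 133 * sqrt(6)/4386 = -0.20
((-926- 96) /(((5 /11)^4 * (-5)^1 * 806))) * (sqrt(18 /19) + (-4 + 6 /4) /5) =-7481551 /2518750 + 22444653 * sqrt(38) /23928125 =2.81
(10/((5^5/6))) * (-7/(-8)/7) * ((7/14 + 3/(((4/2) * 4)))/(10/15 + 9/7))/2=441/820000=0.00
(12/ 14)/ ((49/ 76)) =456/ 343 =1.33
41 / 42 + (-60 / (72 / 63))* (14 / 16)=-15107 / 336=-44.96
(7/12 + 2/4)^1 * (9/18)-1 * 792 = -791.46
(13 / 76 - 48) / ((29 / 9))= -32715 / 2204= -14.84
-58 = -58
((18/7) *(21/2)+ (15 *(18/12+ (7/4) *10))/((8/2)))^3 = 60698457/64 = 948413.39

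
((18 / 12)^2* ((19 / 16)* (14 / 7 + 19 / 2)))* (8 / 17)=3933 / 272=14.46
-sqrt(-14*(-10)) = -2*sqrt(35) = -11.83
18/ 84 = 3/ 14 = 0.21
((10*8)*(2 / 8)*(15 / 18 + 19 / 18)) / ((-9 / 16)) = -5440 / 81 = -67.16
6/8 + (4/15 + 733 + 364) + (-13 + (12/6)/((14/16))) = 1087.30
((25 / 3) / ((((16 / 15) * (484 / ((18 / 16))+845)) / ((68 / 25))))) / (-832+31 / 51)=-39015 / 1946545108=-0.00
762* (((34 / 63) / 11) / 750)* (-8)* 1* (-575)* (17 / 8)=487.25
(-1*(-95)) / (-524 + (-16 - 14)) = -95 / 554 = -0.17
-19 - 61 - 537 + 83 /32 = -19661 /32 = -614.41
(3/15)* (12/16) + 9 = 183/20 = 9.15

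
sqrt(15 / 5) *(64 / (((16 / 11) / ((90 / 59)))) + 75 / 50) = 8097 *sqrt(3) / 118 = 118.85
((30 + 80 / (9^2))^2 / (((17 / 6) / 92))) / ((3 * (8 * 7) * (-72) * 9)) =-36225575 / 126482958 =-0.29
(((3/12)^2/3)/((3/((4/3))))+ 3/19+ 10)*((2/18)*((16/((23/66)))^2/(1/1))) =2381.38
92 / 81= 1.14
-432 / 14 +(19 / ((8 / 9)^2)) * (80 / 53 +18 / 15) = 2035827 / 59360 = 34.30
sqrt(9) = 3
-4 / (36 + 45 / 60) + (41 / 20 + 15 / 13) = 118291 / 38220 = 3.10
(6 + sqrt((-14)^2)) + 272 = 292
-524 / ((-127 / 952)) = 498848 / 127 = 3927.94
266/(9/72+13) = 304/15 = 20.27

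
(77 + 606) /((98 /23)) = 160.30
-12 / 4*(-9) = 27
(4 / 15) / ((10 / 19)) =38 / 75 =0.51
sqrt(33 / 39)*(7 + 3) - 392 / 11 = -392 / 11 + 10*sqrt(143) / 13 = -26.44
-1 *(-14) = 14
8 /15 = 0.53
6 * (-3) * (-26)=468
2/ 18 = 1/ 9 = 0.11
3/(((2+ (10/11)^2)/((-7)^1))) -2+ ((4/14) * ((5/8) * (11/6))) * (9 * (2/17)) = -246445/27132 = -9.08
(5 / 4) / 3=0.42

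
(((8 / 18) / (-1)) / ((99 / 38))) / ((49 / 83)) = -12616 / 43659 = -0.29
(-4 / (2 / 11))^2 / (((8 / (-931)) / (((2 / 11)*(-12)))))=122892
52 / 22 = 26 / 11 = 2.36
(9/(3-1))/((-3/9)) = -27/2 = -13.50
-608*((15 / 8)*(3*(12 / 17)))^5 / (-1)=851966353125 / 1419857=600036.73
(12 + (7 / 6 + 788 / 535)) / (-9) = -46993 / 28890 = -1.63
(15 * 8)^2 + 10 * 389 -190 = 18100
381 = 381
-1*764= -764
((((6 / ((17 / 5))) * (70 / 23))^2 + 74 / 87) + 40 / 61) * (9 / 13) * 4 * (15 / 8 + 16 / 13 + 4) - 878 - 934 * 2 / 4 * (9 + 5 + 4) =-397031537663575 / 45705456641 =-8686.74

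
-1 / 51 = -0.02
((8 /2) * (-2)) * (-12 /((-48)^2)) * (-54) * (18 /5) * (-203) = 16443 /10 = 1644.30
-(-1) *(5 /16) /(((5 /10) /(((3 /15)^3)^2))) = 1 /25000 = 0.00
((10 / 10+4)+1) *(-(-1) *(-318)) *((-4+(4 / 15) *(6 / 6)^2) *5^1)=35616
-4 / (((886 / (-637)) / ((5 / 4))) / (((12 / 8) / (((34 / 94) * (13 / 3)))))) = 3.44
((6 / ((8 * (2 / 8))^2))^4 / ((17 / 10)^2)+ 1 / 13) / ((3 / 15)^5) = 85878125 / 15028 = 5714.54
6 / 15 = 2 / 5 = 0.40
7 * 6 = 42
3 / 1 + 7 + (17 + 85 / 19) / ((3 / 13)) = 1958 / 19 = 103.05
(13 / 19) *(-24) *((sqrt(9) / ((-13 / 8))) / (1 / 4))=2304 / 19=121.26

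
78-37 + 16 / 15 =631 / 15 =42.07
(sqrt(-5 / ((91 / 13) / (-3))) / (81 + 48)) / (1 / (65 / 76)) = 0.01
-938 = -938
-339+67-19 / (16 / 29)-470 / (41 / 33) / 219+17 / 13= -191032091 / 622544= -306.86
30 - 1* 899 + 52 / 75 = -65123 / 75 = -868.31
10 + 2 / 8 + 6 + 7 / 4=18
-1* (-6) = 6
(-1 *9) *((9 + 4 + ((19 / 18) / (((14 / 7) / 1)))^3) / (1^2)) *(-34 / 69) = 453373 / 7776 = 58.30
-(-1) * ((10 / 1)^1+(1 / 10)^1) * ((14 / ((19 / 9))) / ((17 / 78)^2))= 38712492 / 27455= 1410.03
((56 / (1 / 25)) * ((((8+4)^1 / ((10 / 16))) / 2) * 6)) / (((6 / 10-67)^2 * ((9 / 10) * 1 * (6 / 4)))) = 13.55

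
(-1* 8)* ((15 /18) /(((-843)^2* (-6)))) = 10 /6395841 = 0.00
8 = 8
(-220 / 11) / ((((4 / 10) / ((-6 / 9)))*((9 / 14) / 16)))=22400 / 27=829.63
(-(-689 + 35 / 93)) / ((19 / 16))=1024672 / 1767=579.89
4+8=12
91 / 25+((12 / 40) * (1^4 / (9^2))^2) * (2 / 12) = 2388209 / 656100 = 3.64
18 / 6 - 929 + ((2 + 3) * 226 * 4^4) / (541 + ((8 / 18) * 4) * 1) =-383998 / 977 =-393.04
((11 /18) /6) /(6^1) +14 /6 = 2.35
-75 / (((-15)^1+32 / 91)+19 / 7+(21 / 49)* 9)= 65 / 7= 9.29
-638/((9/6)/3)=-1276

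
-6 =-6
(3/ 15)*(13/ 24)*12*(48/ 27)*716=74464/ 45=1654.76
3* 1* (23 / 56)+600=33669 / 56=601.23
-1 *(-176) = 176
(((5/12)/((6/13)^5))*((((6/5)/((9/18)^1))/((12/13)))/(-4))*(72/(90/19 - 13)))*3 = 91709371/271296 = 338.04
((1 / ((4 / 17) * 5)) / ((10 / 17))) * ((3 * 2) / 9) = 289 / 300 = 0.96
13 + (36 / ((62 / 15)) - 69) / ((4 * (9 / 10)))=-697 / 186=-3.75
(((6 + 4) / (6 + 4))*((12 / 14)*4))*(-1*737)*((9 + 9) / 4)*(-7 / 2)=39798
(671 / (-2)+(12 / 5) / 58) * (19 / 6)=-1848377 / 1740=-1062.29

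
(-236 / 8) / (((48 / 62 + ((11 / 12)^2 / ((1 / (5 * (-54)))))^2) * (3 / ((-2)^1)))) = 117056 / 306367533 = 0.00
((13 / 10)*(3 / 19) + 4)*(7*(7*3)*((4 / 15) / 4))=39151 / 950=41.21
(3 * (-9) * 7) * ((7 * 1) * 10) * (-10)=132300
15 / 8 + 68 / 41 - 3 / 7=3.10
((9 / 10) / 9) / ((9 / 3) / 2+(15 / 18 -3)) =-0.15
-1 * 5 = -5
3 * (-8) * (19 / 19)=-24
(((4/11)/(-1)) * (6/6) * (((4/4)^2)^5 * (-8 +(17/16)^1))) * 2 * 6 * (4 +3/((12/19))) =11655/44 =264.89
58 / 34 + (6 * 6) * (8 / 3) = 1661 / 17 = 97.71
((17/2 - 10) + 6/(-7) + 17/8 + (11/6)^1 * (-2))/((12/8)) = -655/252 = -2.60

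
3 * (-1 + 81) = 240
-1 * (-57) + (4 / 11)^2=6913 / 121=57.13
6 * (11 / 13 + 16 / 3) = 482 / 13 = 37.08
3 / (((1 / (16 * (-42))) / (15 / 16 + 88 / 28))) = -8226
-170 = -170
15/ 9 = 5/ 3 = 1.67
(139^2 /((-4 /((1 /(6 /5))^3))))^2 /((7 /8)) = 5832828765625 /653184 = 8929840.24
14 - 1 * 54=-40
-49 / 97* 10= -490 / 97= -5.05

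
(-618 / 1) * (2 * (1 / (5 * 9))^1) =-412 / 15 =-27.47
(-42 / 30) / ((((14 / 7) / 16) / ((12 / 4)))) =-168 / 5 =-33.60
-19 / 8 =-2.38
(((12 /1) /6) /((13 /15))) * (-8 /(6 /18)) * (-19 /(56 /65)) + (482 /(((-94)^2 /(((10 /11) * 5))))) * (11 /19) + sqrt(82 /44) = sqrt(902) /22 + 358894225 /293797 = 1222.94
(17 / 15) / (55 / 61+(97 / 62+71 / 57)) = 1221586 / 4000805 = 0.31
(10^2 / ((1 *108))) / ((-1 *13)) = -25 / 351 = -0.07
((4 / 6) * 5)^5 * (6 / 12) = 205.76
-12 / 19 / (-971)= 12 / 18449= 0.00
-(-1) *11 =11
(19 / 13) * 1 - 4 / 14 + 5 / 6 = 1097 / 546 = 2.01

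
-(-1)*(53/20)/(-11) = -53/220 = -0.24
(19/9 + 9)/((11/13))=1300/99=13.13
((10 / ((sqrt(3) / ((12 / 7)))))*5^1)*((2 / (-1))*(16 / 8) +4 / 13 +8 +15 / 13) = 14200*sqrt(3) / 91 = 270.28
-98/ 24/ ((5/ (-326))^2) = -1301881/ 75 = -17358.41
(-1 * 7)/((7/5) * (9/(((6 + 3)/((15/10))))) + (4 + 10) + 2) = -70/181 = -0.39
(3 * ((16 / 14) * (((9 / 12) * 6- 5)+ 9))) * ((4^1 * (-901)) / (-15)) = 245072 / 35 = 7002.06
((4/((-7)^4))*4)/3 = 16/7203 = 0.00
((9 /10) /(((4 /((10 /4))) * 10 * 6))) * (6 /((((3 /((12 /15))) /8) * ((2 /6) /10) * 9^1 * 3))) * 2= 4 /15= 0.27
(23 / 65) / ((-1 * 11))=-0.03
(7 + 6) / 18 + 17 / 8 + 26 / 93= 6979 / 2232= 3.13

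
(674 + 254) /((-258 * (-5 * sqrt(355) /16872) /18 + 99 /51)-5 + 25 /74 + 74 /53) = -2556878965373758464 /3636731386951349-8198300625880320 * sqrt(355) /3636731386951349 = -745.54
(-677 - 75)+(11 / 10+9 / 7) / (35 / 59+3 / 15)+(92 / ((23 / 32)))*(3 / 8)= -2296451 / 3276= -700.99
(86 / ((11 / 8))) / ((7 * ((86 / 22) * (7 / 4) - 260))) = -2752 / 77973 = -0.04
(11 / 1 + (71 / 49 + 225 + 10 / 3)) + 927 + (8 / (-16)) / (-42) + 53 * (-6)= 499679 / 588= 849.79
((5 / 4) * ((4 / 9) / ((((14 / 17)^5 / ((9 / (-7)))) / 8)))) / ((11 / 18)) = -63893565 / 2588278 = -24.69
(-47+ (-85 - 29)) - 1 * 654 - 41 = -856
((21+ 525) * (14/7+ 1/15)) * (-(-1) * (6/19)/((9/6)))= 22568/95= 237.56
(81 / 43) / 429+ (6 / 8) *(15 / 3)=92343 / 24596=3.75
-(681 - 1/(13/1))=-8852/13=-680.92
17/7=2.43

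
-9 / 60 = -3 / 20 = -0.15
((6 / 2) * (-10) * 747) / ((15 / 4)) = -5976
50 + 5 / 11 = 555 / 11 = 50.45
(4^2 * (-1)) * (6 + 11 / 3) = -464 / 3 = -154.67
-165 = -165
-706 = -706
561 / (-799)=-33 / 47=-0.70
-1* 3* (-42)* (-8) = -1008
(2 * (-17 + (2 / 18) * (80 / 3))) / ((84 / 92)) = -17434 / 567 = -30.75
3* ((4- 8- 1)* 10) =-150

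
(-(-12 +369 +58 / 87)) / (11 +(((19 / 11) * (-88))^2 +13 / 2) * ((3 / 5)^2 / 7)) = -1450 / 4863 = -0.30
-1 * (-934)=934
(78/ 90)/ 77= 13/ 1155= 0.01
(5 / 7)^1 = 5 / 7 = 0.71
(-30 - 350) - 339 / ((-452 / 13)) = -1481 / 4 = -370.25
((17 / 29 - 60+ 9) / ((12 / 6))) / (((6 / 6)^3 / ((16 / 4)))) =-2924 / 29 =-100.83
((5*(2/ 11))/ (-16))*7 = -35/ 88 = -0.40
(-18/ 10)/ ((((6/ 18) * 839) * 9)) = -3/ 4195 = -0.00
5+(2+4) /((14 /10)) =65 /7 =9.29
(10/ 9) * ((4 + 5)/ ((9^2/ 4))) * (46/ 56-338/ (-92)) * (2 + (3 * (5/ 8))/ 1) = 149575/ 17388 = 8.60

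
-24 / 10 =-12 / 5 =-2.40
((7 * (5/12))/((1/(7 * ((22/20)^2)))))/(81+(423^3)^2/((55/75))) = 0.00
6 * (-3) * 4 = -72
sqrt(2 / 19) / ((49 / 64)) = 64* sqrt(38) / 931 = 0.42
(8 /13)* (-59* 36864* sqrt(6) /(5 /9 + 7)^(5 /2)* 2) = -264259584* sqrt(102) /63869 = -41786.95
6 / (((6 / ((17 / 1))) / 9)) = 153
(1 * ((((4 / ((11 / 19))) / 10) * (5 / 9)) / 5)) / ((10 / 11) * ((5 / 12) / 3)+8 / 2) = 4 / 215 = 0.02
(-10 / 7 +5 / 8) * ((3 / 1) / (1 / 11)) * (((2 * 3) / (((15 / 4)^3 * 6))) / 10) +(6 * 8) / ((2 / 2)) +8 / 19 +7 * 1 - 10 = 754289 / 16625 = 45.37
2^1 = 2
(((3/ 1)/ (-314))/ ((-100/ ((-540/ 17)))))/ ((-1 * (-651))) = -27/ 5791730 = -0.00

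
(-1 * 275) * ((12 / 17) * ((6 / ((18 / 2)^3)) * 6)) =-4400 / 459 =-9.59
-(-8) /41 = 8 /41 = 0.20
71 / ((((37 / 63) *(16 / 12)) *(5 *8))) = 2.27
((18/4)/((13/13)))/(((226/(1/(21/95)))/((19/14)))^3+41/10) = 52926616125/586722846940793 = 0.00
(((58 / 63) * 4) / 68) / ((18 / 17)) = 29 / 567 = 0.05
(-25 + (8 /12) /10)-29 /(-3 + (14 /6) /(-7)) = -487 /30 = -16.23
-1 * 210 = -210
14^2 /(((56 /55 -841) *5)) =-0.05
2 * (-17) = -34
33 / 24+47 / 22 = 309 / 88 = 3.51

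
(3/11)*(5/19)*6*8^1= 720/209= 3.44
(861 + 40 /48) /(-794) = -1.09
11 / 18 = 0.61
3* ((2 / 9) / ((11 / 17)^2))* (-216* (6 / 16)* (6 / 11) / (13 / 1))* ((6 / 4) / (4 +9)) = -140454 / 224939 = -0.62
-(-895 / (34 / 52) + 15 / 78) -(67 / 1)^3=-132332311 / 442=-299394.37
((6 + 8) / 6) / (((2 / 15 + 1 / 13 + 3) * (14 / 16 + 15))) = 1820 / 39751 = 0.05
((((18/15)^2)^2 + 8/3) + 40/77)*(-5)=-759376/28875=-26.30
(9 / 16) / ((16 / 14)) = 63 / 128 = 0.49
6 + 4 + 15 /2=35 /2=17.50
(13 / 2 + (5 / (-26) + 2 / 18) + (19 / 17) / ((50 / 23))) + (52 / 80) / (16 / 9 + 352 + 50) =5012296937 / 722802600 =6.93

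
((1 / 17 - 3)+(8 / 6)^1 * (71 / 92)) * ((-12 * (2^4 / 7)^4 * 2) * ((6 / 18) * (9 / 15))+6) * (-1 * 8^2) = -71815907456 / 4693955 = -15299.66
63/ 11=5.73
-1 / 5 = -0.20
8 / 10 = 4 / 5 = 0.80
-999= -999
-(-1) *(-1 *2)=-2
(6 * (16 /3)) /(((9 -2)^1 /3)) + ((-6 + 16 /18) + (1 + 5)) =920 /63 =14.60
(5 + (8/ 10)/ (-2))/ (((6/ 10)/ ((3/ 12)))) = 23/ 12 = 1.92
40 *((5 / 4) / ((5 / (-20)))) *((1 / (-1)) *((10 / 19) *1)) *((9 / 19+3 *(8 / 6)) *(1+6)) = 1190000 / 361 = 3296.40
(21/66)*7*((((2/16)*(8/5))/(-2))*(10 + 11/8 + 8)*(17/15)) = -25823/5280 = -4.89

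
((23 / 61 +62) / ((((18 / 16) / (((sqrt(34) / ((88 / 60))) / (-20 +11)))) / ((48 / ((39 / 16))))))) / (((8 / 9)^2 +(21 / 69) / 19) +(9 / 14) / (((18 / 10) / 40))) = -35756528640 * sqrt(34) / 6523835747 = -31.96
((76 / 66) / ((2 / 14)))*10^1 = 2660 / 33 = 80.61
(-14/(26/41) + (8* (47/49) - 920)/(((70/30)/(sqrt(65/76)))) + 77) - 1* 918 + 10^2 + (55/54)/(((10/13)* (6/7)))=-6415147/8424 - 67056* sqrt(1235)/6517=-1123.13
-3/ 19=-0.16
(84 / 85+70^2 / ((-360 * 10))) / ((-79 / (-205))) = -46781 / 48348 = -0.97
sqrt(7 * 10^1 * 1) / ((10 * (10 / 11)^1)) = 11 * sqrt(70) / 100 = 0.92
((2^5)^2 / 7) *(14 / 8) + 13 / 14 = 3597 / 14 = 256.93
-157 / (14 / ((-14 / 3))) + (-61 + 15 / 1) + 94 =301 / 3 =100.33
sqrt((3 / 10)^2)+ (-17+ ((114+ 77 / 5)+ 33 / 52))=29467 / 260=113.33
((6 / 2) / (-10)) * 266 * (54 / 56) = -1539 / 20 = -76.95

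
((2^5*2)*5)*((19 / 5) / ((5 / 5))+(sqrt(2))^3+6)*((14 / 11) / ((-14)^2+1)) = 8960*sqrt(2) / 2167+43904 / 2167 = 26.11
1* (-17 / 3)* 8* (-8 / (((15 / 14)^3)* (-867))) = -175616 / 516375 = -0.34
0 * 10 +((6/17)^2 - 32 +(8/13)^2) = -1538332/48841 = -31.50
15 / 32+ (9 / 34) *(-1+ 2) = 399 / 544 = 0.73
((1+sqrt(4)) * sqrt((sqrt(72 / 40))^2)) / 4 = 9 * sqrt(5) / 20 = 1.01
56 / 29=1.93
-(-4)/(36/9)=1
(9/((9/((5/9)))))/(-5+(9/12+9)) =20/171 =0.12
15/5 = 3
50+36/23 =51.57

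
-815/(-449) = 815/449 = 1.82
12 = 12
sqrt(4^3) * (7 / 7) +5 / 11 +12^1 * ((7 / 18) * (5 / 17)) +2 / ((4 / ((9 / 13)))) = 148387 / 14586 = 10.17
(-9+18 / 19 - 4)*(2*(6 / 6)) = -458 / 19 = -24.11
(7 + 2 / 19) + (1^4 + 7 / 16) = 2597 / 304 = 8.54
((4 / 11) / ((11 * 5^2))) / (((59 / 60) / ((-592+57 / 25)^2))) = 10433090352 / 22309375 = 467.65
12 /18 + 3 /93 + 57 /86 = 10891 /7998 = 1.36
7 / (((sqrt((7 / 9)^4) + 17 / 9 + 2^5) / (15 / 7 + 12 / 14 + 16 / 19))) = 0.78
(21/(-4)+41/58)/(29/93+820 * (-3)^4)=-49011/716542324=-0.00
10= 10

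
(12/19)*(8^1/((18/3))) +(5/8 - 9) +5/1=-385/152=-2.53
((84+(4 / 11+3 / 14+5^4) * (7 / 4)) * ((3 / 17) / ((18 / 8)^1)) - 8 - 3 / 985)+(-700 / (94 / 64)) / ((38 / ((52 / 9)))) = 35481561811 / 2960750430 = 11.98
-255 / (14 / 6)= -765 / 7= -109.29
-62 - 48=-110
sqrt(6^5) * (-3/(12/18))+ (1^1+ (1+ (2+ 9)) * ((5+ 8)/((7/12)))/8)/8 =241/56 - 162 * sqrt(6) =-392.51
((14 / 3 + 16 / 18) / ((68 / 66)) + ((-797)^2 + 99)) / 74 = 32400983 / 3774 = 8585.32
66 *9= 594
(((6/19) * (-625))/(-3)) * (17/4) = 10625/38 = 279.61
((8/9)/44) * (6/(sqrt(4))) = 2/33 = 0.06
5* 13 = 65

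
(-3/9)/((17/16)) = -16/51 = -0.31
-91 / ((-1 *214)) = 91 / 214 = 0.43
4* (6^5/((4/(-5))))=-38880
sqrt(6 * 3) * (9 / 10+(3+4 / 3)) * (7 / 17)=1099 * sqrt(2) / 170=9.14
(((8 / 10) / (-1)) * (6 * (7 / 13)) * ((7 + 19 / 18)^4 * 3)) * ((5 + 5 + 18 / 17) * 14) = -814434071500 / 161109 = -5055174.27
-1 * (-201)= 201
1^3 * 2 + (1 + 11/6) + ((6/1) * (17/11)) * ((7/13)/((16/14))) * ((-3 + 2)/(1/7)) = -44185/1716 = -25.75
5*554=2770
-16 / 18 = -8 / 9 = -0.89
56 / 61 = 0.92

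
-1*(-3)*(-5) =-15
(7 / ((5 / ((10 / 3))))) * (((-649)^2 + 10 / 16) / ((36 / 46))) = 542507693 / 216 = 2511609.69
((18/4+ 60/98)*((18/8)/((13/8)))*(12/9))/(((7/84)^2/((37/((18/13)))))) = 36317.39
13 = 13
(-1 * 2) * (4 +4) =-16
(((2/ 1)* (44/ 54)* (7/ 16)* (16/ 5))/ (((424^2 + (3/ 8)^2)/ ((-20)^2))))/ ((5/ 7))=2207744/ 310653171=0.01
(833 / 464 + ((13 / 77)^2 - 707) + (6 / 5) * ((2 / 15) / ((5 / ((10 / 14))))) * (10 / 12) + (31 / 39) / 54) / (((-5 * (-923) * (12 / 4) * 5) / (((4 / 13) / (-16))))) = 10213502016079 / 52139170131048000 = 0.00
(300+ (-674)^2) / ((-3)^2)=454576 / 9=50508.44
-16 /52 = -0.31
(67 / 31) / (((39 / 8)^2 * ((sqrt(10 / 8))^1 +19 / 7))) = 2281216 / 56534049 - 420224 * sqrt(5) / 56534049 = 0.02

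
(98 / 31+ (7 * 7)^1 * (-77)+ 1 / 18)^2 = 4424876324521 / 311364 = 14211265.03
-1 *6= -6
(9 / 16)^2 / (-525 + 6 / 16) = -27 / 44768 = -0.00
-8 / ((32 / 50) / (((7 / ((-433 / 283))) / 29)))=49525 / 25114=1.97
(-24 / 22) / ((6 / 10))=-20 / 11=-1.82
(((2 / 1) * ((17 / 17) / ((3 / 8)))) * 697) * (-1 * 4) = -44608 / 3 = -14869.33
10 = 10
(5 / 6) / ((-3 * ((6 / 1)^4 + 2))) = -5 / 23364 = -0.00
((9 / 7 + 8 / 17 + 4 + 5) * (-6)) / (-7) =7680 / 833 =9.22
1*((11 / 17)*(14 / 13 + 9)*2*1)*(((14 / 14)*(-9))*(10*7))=-1815660 / 221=-8215.66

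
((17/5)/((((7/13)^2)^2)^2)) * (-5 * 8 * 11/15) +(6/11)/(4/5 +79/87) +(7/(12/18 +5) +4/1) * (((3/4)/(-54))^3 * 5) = -21094791707312758373021/1494797056704483840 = -14112.14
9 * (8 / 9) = 8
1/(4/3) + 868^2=753424.75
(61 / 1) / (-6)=-61 / 6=-10.17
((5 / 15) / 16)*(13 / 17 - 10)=-157 / 816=-0.19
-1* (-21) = 21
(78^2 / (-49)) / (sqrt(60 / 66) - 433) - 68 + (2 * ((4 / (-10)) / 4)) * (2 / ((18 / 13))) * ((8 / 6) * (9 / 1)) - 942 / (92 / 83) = -64222063200787 / 69728695890 + 6084 * sqrt(110) / 101056081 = -921.03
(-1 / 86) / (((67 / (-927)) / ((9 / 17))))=8343 / 97954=0.09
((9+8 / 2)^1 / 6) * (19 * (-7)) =-288.17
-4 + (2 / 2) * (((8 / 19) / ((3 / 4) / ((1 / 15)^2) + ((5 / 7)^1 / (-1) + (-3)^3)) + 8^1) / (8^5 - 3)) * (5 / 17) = -33433513252 / 8358528431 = -4.00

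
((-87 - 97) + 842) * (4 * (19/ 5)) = 50008/ 5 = 10001.60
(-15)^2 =225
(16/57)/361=16/20577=0.00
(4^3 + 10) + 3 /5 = 373 /5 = 74.60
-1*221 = -221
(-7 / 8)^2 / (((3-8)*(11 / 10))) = -49 / 352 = -0.14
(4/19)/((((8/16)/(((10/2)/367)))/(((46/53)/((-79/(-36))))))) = 66240/29195951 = 0.00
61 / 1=61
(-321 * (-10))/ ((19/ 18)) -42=56982/ 19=2999.05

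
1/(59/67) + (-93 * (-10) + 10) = 55527/59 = 941.14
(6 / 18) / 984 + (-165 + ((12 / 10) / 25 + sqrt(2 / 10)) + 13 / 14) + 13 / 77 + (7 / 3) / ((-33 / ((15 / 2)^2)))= -4768597301 / 28413000 + sqrt(5) / 5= -167.38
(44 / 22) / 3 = 2 / 3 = 0.67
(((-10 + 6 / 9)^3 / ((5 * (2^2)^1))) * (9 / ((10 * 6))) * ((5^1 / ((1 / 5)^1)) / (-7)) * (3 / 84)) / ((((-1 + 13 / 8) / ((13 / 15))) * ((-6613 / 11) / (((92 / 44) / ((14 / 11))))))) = -13156 / 4463775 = -0.00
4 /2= 2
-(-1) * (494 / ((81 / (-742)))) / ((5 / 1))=-366548 / 405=-905.06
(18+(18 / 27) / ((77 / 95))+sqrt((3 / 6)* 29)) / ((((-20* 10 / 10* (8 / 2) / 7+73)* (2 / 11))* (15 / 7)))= 539* sqrt(58) / 25860+15218 / 19395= 0.94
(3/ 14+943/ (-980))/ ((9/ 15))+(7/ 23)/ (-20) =-1.26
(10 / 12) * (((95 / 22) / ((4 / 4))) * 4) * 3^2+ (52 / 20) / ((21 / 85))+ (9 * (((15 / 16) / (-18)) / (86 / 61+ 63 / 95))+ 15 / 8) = 12584584601 / 88800096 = 141.72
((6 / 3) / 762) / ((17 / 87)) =29 / 2159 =0.01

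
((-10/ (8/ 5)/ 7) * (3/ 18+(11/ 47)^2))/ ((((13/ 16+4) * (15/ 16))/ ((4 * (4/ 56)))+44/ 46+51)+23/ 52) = -1404104000/ 484256951283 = -0.00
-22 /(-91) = 22 /91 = 0.24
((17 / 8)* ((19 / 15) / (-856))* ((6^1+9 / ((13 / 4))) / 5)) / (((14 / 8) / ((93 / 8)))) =-0.04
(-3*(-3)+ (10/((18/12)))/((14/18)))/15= 41/35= 1.17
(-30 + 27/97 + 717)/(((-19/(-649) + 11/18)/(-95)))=-73985260140/725657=-101956.24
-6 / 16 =-3 / 8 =-0.38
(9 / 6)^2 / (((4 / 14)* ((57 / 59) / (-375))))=-464625 / 152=-3056.74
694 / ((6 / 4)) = 1388 / 3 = 462.67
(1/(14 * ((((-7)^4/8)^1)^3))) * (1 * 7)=256/13841287201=0.00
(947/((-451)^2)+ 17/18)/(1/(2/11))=3474863/20136699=0.17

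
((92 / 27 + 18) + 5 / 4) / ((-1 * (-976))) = 2447 / 105408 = 0.02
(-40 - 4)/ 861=-44/ 861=-0.05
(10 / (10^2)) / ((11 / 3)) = 0.03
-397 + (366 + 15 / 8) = -233 / 8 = -29.12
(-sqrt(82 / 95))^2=82 / 95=0.86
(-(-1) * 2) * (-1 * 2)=-4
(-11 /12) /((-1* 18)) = 11 /216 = 0.05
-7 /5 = -1.40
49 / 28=7 / 4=1.75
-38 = -38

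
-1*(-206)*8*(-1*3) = -4944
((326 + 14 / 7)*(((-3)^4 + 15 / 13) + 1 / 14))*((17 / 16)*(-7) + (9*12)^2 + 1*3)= 114462391445 / 364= 314457119.35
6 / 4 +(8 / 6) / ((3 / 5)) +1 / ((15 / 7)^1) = 377 / 90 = 4.19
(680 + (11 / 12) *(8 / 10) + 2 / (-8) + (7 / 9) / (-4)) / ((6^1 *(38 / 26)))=397969 / 5130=77.58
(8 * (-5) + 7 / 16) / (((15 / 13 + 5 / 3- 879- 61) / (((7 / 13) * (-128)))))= -53172 / 18275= -2.91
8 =8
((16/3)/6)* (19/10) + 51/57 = 2209/855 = 2.58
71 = 71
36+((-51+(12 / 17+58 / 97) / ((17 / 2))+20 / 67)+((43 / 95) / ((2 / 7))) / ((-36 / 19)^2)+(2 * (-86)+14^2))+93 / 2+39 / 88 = 15218376661259 / 267757760160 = 56.84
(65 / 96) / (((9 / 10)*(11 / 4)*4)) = 0.07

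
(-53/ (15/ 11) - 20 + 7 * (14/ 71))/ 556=-61223/ 592140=-0.10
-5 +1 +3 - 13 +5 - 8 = -17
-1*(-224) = 224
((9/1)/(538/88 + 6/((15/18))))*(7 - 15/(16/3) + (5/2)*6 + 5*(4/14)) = 1142955/82012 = 13.94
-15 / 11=-1.36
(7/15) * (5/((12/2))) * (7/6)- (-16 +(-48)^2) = -247055/108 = -2287.55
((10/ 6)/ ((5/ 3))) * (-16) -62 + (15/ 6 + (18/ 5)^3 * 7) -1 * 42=52273/ 250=209.09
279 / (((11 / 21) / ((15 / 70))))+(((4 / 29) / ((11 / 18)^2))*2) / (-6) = 800145 / 7018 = 114.01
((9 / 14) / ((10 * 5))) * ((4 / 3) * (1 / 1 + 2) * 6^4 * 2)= 23328 / 175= 133.30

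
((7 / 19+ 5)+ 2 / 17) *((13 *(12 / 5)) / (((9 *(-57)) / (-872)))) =80349568 / 276165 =290.95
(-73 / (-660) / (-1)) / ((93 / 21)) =-511 / 20460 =-0.02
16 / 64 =1 / 4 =0.25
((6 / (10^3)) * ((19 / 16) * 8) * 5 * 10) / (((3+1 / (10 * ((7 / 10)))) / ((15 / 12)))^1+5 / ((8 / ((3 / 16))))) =12768 / 11789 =1.08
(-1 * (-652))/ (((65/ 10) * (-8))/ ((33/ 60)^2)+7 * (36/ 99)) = -19723/ 5123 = -3.85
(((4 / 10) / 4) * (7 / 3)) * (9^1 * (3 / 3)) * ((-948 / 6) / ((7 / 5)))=-237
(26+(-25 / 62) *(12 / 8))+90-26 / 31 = 14205 / 124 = 114.56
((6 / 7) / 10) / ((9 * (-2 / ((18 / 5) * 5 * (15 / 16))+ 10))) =9 / 9338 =0.00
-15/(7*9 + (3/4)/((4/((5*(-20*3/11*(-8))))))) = -55/381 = -0.14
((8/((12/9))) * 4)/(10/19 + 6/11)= 627/28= 22.39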